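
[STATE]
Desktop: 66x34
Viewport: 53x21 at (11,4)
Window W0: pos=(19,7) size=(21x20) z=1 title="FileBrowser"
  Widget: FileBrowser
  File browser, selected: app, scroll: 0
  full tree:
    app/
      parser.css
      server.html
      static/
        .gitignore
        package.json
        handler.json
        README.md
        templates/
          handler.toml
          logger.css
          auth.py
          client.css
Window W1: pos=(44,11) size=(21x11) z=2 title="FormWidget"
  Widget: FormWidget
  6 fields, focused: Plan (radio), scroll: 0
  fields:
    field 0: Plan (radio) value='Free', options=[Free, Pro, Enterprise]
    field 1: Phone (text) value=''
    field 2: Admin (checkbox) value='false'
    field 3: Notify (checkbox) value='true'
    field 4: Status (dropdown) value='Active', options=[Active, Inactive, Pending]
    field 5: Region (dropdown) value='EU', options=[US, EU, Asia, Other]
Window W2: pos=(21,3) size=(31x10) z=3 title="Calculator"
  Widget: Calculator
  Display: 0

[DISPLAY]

          ┃ Calculator                  ┃            
          ┠─────────────────────────────┨            
          ┃                            0┃            
        ┏━┃┌───┬───┬───┬───┐            ┃            
        ┃ ┃│ 7 │ 8 │ 9 │ ÷ │            ┃            
        ┠─┃├───┼───┼───┼───┤            ┃            
        ┃>┃│ 4 │ 5 │ 6 │ × │            ┃            
        ┃ ┃└───┴───┴───┴───┘            ┃━━━━━━━━━━━━
        ┃ ┗━━━━━━━━━━━━━━━━━━━━━━━━━━━━━┛dget        
        ┃    [+] static/    ┃    ┠───────────────────
        ┃                   ┃    ┃> Plan:       (●) F
        ┃                   ┃    ┃  Phone:      [   ]
        ┃                   ┃    ┃  Admin:      [ ]  
        ┃                   ┃    ┃  Notify:     [x]  
        ┃                   ┃    ┃  Status:     [Ac▼]
        ┃                   ┃    ┃  Region:     [EU▼]
        ┃                   ┃    ┃                   
        ┃                   ┃    ┗━━━━━━━━━━━━━━━━━━━
        ┃                   ┃                        
        ┃                   ┃                        
        ┃                   ┃                        


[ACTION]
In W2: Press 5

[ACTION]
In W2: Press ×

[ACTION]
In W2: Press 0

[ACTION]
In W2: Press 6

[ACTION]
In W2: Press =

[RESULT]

          ┃ Calculator                  ┃            
          ┠─────────────────────────────┨            
          ┃                           30┃            
        ┏━┃┌───┬───┬───┬───┐            ┃            
        ┃ ┃│ 7 │ 8 │ 9 │ ÷ │            ┃            
        ┠─┃├───┼───┼───┼───┤            ┃            
        ┃>┃│ 4 │ 5 │ 6 │ × │            ┃            
        ┃ ┃└───┴───┴───┴───┘            ┃━━━━━━━━━━━━
        ┃ ┗━━━━━━━━━━━━━━━━━━━━━━━━━━━━━┛dget        
        ┃    [+] static/    ┃    ┠───────────────────
        ┃                   ┃    ┃> Plan:       (●) F
        ┃                   ┃    ┃  Phone:      [   ]
        ┃                   ┃    ┃  Admin:      [ ]  
        ┃                   ┃    ┃  Notify:     [x]  
        ┃                   ┃    ┃  Status:     [Ac▼]
        ┃                   ┃    ┃  Region:     [EU▼]
        ┃                   ┃    ┃                   
        ┃                   ┃    ┗━━━━━━━━━━━━━━━━━━━
        ┃                   ┃                        
        ┃                   ┃                        
        ┃                   ┃                        


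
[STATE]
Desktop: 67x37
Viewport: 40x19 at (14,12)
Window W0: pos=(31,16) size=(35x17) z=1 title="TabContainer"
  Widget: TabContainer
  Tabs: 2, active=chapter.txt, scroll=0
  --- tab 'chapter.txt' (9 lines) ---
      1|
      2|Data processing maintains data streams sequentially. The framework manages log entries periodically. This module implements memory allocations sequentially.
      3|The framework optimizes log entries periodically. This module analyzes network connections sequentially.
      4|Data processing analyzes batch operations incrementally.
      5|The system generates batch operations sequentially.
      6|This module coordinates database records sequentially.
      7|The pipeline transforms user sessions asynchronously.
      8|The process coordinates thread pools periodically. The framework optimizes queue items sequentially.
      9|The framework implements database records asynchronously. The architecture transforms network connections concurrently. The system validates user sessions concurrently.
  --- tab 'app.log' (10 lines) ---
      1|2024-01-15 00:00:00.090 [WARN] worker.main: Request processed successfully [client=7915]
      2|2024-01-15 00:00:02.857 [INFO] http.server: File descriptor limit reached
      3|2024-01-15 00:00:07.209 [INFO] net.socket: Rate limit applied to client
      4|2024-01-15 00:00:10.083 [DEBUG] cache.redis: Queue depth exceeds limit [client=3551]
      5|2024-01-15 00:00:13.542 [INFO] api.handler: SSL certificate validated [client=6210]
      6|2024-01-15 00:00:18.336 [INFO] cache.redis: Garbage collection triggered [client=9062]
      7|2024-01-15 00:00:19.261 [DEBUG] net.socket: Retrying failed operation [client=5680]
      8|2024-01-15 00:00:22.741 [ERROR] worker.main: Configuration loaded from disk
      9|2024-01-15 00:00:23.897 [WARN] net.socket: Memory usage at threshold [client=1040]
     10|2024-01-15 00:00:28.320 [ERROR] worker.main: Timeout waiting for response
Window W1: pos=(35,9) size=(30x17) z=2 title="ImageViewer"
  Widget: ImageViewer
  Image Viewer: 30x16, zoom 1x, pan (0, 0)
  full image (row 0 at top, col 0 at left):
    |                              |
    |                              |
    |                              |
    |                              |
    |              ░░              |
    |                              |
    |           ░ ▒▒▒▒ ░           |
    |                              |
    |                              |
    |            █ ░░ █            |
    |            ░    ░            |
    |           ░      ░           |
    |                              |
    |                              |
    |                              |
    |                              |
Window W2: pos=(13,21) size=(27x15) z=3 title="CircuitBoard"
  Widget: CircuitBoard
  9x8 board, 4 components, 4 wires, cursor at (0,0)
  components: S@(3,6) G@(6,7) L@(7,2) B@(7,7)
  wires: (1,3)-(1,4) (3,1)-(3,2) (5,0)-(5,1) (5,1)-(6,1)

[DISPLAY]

                     ┃                  
                     ┃                  
                     ┃                  
                     ┃                  
                 ┏━━━┃              ░░  
                 ┃ Ta┃                  
                 ┠───┃           ░ ▒▒▒▒ 
                 ┃[ch┃                  
                 ┃───┃                  
━━━━━━━━━━━━━━━━━━━━━━━━━┓        █ ░░ █
 CircuitBoard            ┃        ░    ░
─────────────────────────┨       ░      
   0 1 2 3 4 5 6 7 8     ┃              
0  [.]                   ┃━━━━━━━━━━━━━━
                         ┃ule coordinate
1               · ─ ·    ┃line transform
                         ┃ess coordinate
2                        ┃ework implemen
                         ┃              


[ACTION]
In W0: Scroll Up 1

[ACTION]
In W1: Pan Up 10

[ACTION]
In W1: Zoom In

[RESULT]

                     ┃                  
                     ┃                  
                     ┃                  
                     ┃                  
                 ┏━━━┃                  
                 ┃ Ta┃                  
                 ┠───┃                  
                 ┃[ch┃                  
                 ┃───┃                  
━━━━━━━━━━━━━━━━━━━━━━━━━┓              
 CircuitBoard            ┃              
─────────────────────────┨              
   0 1 2 3 4 5 6 7 8     ┃              
0  [.]                   ┃━━━━━━━━━━━━━━
                         ┃ule coordinate
1               · ─ ·    ┃line transform
                         ┃ess coordinate
2                        ┃ework implemen
                         ┃              


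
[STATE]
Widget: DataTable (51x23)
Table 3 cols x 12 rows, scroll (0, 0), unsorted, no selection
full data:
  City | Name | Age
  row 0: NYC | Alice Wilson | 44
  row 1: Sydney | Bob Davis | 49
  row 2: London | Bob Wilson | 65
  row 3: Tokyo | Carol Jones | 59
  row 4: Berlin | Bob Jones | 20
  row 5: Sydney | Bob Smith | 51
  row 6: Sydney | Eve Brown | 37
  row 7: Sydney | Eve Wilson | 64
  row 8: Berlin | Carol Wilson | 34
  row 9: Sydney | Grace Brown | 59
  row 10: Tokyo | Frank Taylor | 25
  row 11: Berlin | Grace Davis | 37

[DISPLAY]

City  │Name        │Age                            
──────┼────────────┼───                            
NYC   │Alice Wilson│44                             
Sydney│Bob Davis   │49                             
London│Bob Wilson  │65                             
Tokyo │Carol Jones │59                             
Berlin│Bob Jones   │20                             
Sydney│Bob Smith   │51                             
Sydney│Eve Brown   │37                             
Sydney│Eve Wilson  │64                             
Berlin│Carol Wilson│34                             
Sydney│Grace Brown │59                             
Tokyo │Frank Taylor│25                             
Berlin│Grace Davis │37                             
                                                   
                                                   
                                                   
                                                   
                                                   
                                                   
                                                   
                                                   
                                                   


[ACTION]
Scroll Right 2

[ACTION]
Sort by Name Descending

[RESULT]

City  │Name       ▼│Age                            
──────┼────────────┼───                            
Berlin│Grace Davis │37                             
Sydney│Grace Brown │59                             
Tokyo │Frank Taylor│25                             
Sydney│Eve Wilson  │64                             
Sydney│Eve Brown   │37                             
Berlin│Carol Wilson│34                             
Tokyo │Carol Jones │59                             
London│Bob Wilson  │65                             
Sydney│Bob Smith   │51                             
Berlin│Bob Jones   │20                             
Sydney│Bob Davis   │49                             
NYC   │Alice Wilson│44                             
                                                   
                                                   
                                                   
                                                   
                                                   
                                                   
                                                   
                                                   
                                                   


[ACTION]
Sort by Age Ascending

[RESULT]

City  │Name        │Ag▲                            
──────┼────────────┼───                            
Berlin│Bob Jones   │20                             
Tokyo │Frank Taylor│25                             
Berlin│Carol Wilson│34                             
Berlin│Grace Davis │37                             
Sydney│Eve Brown   │37                             
NYC   │Alice Wilson│44                             
Sydney│Bob Davis   │49                             
Sydney│Bob Smith   │51                             
Sydney│Grace Brown │59                             
Tokyo │Carol Jones │59                             
Sydney│Eve Wilson  │64                             
London│Bob Wilson  │65                             
                                                   
                                                   
                                                   
                                                   
                                                   
                                                   
                                                   
                                                   
                                                   


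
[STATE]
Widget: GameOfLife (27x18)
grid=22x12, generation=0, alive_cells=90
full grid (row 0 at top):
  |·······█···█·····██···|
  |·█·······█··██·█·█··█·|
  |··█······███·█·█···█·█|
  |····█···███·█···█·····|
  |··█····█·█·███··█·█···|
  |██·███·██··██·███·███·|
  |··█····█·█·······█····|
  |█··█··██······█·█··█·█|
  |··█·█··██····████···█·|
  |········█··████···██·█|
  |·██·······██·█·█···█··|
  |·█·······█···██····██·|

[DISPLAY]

Gen: 0                     
·······█···█·····██···     
·█·······█··██·█·█··█·     
··█······███·█·█···█·█     
····█···███·█···█·····     
··█····█·█·███··█·█···     
██·███·██··██·███·███·     
··█····█·█·······█····     
█··█··██······█·█··█·█     
··█·█··██····████···█·     
········█··████···██·█     
·██·······██·█·█···█··     
·█·······█···██····██·     
                           
                           
                           
                           
                           


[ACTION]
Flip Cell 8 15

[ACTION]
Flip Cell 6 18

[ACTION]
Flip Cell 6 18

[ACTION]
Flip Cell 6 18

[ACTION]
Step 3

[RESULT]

Gen: 3                     
·············█··██·██·     
············████······     
·················█··█·     
·····██·····██··██·█··     
·█████··█·······██····     
██··█···█·······███···     
███·····█····██····██·     
···█·········████████·     
········█·····█··█··█·     
·······█·········███··     
█·········██··█··██···     
·█··········█·█·······     
                           
                           
                           
                           
                           


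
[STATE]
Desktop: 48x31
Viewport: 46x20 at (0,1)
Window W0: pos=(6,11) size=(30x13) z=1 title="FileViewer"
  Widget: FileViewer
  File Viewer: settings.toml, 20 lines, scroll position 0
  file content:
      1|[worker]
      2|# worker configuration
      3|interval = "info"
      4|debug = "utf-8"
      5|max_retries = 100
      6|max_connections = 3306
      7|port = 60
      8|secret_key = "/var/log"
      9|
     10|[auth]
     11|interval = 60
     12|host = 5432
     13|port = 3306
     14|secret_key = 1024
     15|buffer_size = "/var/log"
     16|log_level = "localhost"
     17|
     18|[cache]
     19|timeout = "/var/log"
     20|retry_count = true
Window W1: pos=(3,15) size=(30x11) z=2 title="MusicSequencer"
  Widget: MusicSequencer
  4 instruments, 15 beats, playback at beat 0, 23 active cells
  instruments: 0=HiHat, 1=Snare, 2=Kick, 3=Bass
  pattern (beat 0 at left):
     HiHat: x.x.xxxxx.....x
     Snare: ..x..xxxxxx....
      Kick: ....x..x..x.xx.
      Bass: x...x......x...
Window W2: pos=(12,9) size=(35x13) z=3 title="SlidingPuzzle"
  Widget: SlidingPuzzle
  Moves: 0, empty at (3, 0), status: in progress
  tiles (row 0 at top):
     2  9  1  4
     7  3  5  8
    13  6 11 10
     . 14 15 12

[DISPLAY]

                                              
                                              
                                              
                                              
                                              
                                              
                                              
                                              
            ┏━━━━━━━━━━━━━━━━━━━━━━━━━━━━━━━━━
            ┃ SlidingPuzzle                   
      ┏━━━━━┠─────────────────────────────────
      ┃ File┃┌────┬────┬────┬────┐            
      ┠─────┃│  2 │  9 │  1 │  4 │            
      ┃[work┃├────┼────┼────┼────┤            
   ┏━━━━━━━━┃│  7 │  3 │  5 │  8 │            
   ┃ MusicSe┃├────┼────┼────┼────┤            
   ┠────────┃│ 13 │  6 │ 11 │ 10 │            
   ┃      ▼1┃├────┼────┼────┼────┤            
   ┃ HiHat█·┃│    │ 14 │ 15 │ 12 │            
   ┃ Snare··┃└────┴────┴────┴────┘            


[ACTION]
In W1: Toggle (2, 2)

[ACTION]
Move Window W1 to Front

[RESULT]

                                              
                                              
                                              
                                              
                                              
                                              
                                              
                                              
            ┏━━━━━━━━━━━━━━━━━━━━━━━━━━━━━━━━━
            ┃ SlidingPuzzle                   
      ┏━━━━━┠─────────────────────────────────
      ┃ File┃┌────┬────┬────┬────┐            
      ┠─────┃│  2 │  9 │  1 │  4 │            
      ┃[work┃├────┼────┼────┼────┤            
   ┏━━━━━━━━━━━━━━━━━━━━━━━━━━━━┓│            
   ┃ MusicSequencer             ┃┤            
   ┠────────────────────────────┨│            
   ┃      ▼12345678901234       ┃┤            
   ┃ HiHat█·█·█████·····█       ┃│            
   ┃ Snare··█··██████····       ┃┘            


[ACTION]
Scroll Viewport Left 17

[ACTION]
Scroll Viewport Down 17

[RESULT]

      ┏━━━━━┠─────────────────────────────────
      ┃ File┃┌────┬────┬────┬────┐            
      ┠─────┃│  2 │  9 │  1 │  4 │            
      ┃[work┃├────┼────┼────┼────┤            
   ┏━━━━━━━━━━━━━━━━━━━━━━━━━━━━┓│            
   ┃ MusicSequencer             ┃┤            
   ┠────────────────────────────┨│            
   ┃      ▼12345678901234       ┃┤            
   ┃ HiHat█·█·█████·····█       ┃│            
   ┃ Snare··█··██████····       ┃┘            
   ┃  Kick··█·█··█··█·██·       ┃━━━━━━━━━━━━━
   ┃  Bass█···█······█···       ┃ ▼┃          
   ┃                            ┃━━┛          
   ┃                            ┃             
   ┗━━━━━━━━━━━━━━━━━━━━━━━━━━━━┛             
                                              
                                              
                                              
                                              
                                              


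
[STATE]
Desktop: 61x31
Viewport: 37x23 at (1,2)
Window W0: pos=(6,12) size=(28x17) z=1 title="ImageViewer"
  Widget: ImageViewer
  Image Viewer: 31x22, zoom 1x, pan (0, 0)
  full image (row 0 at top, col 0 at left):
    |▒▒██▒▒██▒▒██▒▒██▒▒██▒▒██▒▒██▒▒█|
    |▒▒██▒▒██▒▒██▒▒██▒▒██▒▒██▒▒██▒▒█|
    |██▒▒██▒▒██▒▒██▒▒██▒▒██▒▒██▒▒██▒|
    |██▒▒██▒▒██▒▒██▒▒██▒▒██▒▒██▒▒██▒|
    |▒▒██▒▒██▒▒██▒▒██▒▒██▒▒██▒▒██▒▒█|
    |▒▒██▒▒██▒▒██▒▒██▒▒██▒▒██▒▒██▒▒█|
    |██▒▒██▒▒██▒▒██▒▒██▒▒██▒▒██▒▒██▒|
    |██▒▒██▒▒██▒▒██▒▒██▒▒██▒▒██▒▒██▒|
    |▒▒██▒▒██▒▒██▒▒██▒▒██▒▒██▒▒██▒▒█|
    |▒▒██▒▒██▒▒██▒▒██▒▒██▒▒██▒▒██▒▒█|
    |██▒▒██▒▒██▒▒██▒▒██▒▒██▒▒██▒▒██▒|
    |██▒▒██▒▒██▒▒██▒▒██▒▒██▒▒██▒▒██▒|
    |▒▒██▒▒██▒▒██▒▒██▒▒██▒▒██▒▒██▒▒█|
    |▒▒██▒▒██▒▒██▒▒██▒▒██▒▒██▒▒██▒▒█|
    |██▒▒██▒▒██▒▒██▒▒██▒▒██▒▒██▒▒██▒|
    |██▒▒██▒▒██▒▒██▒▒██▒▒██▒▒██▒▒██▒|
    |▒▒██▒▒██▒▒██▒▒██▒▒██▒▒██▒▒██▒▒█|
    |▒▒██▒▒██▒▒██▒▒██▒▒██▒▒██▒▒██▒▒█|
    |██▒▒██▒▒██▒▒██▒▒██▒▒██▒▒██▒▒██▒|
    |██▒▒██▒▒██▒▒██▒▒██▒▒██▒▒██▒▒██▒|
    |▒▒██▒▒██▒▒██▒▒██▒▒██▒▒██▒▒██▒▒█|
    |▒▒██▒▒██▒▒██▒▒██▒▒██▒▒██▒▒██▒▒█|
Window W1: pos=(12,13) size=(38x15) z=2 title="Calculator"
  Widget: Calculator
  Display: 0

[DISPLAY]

                                     
                                     
                                     
                                     
                                     
                                     
                                     
                                     
                                     
                                     
     ┏━━━━━━━━━━━━━━━━━━━━━━━━━━┓    
     ┃ Imag┏━━━━━━━━━━━━━━━━━━━━━━━━━
     ┠─────┃ Calculator              
     ┃▒▒██▒┠─────────────────────────
     ┃▒▒██▒┃                         
     ┃██▒▒█┃┌───┬───┬───┬───┐        
     ┃██▒▒█┃│ 7 │ 8 │ 9 │ ÷ │        
     ┃▒▒██▒┃├───┼───┼───┼───┤        
     ┃▒▒██▒┃│ 4 │ 5 │ 6 │ × │        
     ┃██▒▒█┃├───┼───┼───┼───┤        
     ┃██▒▒█┃│ 1 │ 2 │ 3 │ - │        
     ┃▒▒██▒┃├───┼───┼───┼───┤        
     ┃▒▒██▒┃│ 0 │ . │ = │ + │        


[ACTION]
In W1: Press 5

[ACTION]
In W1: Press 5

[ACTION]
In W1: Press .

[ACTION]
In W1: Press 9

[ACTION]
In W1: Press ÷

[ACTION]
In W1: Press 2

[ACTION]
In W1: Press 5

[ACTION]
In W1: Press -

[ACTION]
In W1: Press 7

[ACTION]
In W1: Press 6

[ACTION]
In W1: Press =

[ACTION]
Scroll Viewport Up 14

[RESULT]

                                     
                                     
                                     
                                     
                                     
                                     
                                     
                                     
                                     
                                     
                                     
                                     
     ┏━━━━━━━━━━━━━━━━━━━━━━━━━━┓    
     ┃ Imag┏━━━━━━━━━━━━━━━━━━━━━━━━━
     ┠─────┃ Calculator              
     ┃▒▒██▒┠─────────────────────────
     ┃▒▒██▒┃                         
     ┃██▒▒█┃┌───┬───┬───┬───┐        
     ┃██▒▒█┃│ 7 │ 8 │ 9 │ ÷ │        
     ┃▒▒██▒┃├───┼───┼───┼───┤        
     ┃▒▒██▒┃│ 4 │ 5 │ 6 │ × │        
     ┃██▒▒█┃├───┼───┼───┼───┤        
     ┃██▒▒█┃│ 1 │ 2 │ 3 │ - │        


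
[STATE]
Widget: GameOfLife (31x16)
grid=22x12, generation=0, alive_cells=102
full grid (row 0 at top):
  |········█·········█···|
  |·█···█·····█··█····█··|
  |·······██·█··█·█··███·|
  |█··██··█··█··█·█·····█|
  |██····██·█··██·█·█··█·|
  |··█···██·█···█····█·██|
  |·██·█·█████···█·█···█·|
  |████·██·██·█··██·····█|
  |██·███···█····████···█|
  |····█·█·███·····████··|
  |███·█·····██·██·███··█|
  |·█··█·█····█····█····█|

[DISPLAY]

Gen: 0                         
········█·········█···         
·█···█·····█··█····█··         
·······██·█··█·█··███·         
█··██··█··█··█·█·····█         
██····██·█··██·█·█··█·         
··█···██·█···█····█·██         
·██·█·█████···█·█···█·         
████·██·██·█··██·····█         
██·███···█····████···█         
····█·█·███·····████··         
███·█·····██·██·███··█         
·█··█·█····█····█····█         
                               
                               
                               


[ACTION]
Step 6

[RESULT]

Gen: 6                         
······················         
···················███         
·············█████··██         
···█···██····██·██··██         
··█···██·····██·█···██         
·█···██········███···█         
··█·········█████··█·█         
···█········██·█···██·         
·············██·······         
···█··················         
··█·█·················         
······················         
                               
                               
                               


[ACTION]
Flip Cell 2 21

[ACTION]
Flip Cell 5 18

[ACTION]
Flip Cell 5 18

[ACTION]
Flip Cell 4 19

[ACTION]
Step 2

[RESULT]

Gen: 8                         
···············█···███         
··············████████         
·······█·····██████·█·         
······███···██········         
·██··█··█···██······█·         
·███·███····██········         
·██···█·········█····█         
············█····█·██·         
·············█········         
·············█········         
······················         
······················         
                               
                               
                               


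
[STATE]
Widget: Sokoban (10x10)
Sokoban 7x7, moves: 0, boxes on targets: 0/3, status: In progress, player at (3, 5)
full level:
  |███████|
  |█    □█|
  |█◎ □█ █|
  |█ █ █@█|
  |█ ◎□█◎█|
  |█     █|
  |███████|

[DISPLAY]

███████   
█    □█   
█◎ □█ █   
█ █ █@█   
█ ◎□█◎█   
█     █   
███████   
Moves: 0  
          
          


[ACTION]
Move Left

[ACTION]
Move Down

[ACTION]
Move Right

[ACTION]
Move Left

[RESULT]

███████   
█    □█   
█◎ □█ █   
█ █ █ █   
█ ◎□█+█   
█     █   
███████   
Moves: 1  
          
          


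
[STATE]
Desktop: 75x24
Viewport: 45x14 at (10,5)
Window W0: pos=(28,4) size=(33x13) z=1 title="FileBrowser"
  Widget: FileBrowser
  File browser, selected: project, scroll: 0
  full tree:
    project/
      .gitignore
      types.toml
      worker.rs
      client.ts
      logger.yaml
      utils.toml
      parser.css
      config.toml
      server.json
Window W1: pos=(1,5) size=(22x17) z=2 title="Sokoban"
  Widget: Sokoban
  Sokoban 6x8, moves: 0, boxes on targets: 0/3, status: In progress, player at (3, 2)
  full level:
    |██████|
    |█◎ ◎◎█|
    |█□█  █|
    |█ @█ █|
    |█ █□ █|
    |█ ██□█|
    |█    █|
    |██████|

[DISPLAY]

━━━━━━━━━━━━┓     ┃ FileBrowser              
            ┃     ┠──────────────────────────
────────────┨     ┃> [-] project/            
            ┃     ┃    .gitignore            
            ┃     ┃    types.toml            
            ┃     ┃    worker.rs             
            ┃     ┃    client.ts             
            ┃     ┃    logger.yaml           
            ┃     ┃    utils.toml            
            ┃     ┃    parser.css            
            ┃     ┃    config.toml           
  0/3       ┃     ┗━━━━━━━━━━━━━━━━━━━━━━━━━━
            ┃                                
            ┃                                


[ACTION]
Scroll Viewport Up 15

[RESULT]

                                             
                                             
                                             
                                             
                  ┏━━━━━━━━━━━━━━━━━━━━━━━━━━
━━━━━━━━━━━━┓     ┃ FileBrowser              
            ┃     ┠──────────────────────────
────────────┨     ┃> [-] project/            
            ┃     ┃    .gitignore            
            ┃     ┃    types.toml            
            ┃     ┃    worker.rs             
            ┃     ┃    client.ts             
            ┃     ┃    logger.yaml           
            ┃     ┃    utils.toml            


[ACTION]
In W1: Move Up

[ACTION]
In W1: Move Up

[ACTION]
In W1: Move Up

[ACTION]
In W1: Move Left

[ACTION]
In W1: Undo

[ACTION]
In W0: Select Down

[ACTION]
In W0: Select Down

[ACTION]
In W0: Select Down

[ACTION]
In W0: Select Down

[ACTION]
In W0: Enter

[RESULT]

                                             
                                             
                                             
                                             
                  ┏━━━━━━━━━━━━━━━━━━━━━━━━━━
━━━━━━━━━━━━┓     ┃ FileBrowser              
            ┃     ┠──────────────────────────
────────────┨     ┃  [-] project/            
            ┃     ┃    .gitignore            
            ┃     ┃    types.toml            
            ┃     ┃    worker.rs             
            ┃     ┃  > client.ts             
            ┃     ┃    logger.yaml           
            ┃     ┃    utils.toml            


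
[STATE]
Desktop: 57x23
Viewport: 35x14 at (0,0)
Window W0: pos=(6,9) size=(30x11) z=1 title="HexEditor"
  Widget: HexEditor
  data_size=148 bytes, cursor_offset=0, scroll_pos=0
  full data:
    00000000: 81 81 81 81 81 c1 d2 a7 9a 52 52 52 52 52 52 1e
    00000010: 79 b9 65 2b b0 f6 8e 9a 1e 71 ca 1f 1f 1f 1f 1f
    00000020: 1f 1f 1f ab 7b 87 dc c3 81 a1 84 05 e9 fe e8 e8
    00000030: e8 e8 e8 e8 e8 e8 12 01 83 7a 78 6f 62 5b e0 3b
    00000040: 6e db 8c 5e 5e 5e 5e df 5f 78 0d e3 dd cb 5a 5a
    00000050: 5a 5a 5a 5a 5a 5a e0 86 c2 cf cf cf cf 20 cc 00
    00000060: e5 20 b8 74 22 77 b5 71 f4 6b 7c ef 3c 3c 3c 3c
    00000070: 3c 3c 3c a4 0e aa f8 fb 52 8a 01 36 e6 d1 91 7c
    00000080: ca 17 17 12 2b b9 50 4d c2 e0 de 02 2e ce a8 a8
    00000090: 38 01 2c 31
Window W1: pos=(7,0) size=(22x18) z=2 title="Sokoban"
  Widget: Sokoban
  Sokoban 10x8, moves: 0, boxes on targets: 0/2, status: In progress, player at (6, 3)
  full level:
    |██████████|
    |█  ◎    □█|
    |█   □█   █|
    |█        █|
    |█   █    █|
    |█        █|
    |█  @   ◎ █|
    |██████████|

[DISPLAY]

       ┏━━━━━━━━━━━━━━━━━━━━┓      
       ┃ Sokoban            ┃      
       ┠────────────────────┨      
       ┃██████████          ┃      
       ┃█  ◎    □█          ┃      
       ┃█   □█   █          ┃      
       ┃█        █          ┃      
       ┃█   █    █          ┃      
       ┃█        █          ┃      
      ┏┃█  @   ◎ █          ┃━━━━━━
      ┃┃██████████          ┃      
      ┠┃Moves: 0  0/2       ┃──────
      ┃┃                    ┃81 c1 
      ┃┃                    ┃b0 f6 


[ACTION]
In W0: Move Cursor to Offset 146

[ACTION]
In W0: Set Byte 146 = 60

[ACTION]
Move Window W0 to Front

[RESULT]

       ┏━━━━━━━━━━━━━━━━━━━━┓      
       ┃ Sokoban            ┃      
       ┠────────────────────┨      
       ┃██████████          ┃      
       ┃█  ◎    □█          ┃      
       ┃█   □█   █          ┃      
       ┃█        █          ┃      
       ┃█   █    █          ┃      
       ┃█        █          ┃      
      ┏━━━━━━━━━━━━━━━━━━━━━━━━━━━━
      ┃ HexEditor                  
      ┠────────────────────────────
      ┃00000000  81 81 81 81 81 c1 
      ┃00000010  79 b9 65 2b b0 f6 


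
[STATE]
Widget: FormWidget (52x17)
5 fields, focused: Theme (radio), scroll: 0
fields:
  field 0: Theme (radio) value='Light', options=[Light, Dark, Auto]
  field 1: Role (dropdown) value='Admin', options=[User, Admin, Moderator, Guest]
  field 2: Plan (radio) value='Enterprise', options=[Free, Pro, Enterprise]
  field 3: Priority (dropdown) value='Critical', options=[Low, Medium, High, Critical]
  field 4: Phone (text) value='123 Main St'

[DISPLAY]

> Theme:      (●) Light  ( ) Dark  ( ) Auto         
  Role:       [Admin                              ▼]
  Plan:       ( ) Free  ( ) Pro  (●) Enterprise     
  Priority:   [Critical                           ▼]
  Phone:      [123 Main St                         ]
                                                    
                                                    
                                                    
                                                    
                                                    
                                                    
                                                    
                                                    
                                                    
                                                    
                                                    
                                                    


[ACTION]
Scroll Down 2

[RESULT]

  Plan:       ( ) Free  ( ) Pro  (●) Enterprise     
  Priority:   [Critical                           ▼]
  Phone:      [123 Main St                         ]
                                                    
                                                    
                                                    
                                                    
                                                    
                                                    
                                                    
                                                    
                                                    
                                                    
                                                    
                                                    
                                                    
                                                    


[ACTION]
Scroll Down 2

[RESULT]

  Phone:      [123 Main St                         ]
                                                    
                                                    
                                                    
                                                    
                                                    
                                                    
                                                    
                                                    
                                                    
                                                    
                                                    
                                                    
                                                    
                                                    
                                                    
                                                    


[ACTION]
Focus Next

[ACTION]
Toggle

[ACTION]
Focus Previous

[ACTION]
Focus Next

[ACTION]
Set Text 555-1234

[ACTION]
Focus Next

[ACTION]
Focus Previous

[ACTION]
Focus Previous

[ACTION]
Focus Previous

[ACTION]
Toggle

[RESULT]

> Phone:      [123 Main St                         ]
                                                    
                                                    
                                                    
                                                    
                                                    
                                                    
                                                    
                                                    
                                                    
                                                    
                                                    
                                                    
                                                    
                                                    
                                                    
                                                    
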